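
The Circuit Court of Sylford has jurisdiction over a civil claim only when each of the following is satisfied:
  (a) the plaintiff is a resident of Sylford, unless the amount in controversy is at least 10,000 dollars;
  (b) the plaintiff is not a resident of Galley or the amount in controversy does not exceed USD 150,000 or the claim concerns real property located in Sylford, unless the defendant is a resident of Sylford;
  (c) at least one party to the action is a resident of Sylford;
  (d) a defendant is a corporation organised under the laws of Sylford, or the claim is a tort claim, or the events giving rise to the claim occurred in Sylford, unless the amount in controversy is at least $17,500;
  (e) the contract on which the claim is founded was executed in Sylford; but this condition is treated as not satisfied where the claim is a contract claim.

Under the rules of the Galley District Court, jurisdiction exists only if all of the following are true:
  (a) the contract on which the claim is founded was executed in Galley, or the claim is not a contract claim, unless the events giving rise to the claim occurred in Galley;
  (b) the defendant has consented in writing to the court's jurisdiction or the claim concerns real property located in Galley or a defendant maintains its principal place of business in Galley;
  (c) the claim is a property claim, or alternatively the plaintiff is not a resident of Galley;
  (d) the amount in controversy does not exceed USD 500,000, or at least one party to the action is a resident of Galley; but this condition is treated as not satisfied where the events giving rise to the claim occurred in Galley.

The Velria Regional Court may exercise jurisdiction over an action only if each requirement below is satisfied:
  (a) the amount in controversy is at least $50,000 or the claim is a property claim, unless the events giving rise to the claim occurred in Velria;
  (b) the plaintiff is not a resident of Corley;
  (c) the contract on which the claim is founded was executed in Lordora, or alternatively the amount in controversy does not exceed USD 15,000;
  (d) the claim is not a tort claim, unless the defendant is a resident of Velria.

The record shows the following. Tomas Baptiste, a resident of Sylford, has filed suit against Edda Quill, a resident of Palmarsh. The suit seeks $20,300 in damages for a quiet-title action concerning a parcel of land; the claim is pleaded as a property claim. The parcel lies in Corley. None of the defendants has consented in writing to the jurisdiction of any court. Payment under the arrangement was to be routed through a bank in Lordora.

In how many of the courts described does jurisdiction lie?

The Circuit Court of Sylford:
  (a) The plaintiff resides in Sylford. Met.
  (b) The plaintiff resides in Sylford, which is not Galley, so this disjunct is met. Met.
  (c) Tomas Baptiste resides in Sylford. Met.
  (d) No defendant is a corporation; the claim is a property claim, not a tort claim; the operative events occurred in Corley, not Sylford — no alternative holds. However, the amount in controversy is 20,300 dollars, which meets the 17,500 dollars floor, so the 'unless' proviso supplies this condition. Met.
  (e) No contract (and hence no place of execution) is alleged. Fails.
  → At least one condition fails; no jurisdiction.
The Galley District Court:
  (a) The claim is a property claim, not a contract claim, which satisfies one of the alternatives. Met.
  (b) No such written consent has been filed; the property lies in Corley, not Galley; no defendant is a corporation — every alternative fails. Fails.
  (c) The claim is a property claim, so one alternative holds. Condition met.
  (d) The amount in controversy is 20,300 dollars, within the $500,000 ceiling, so one alternative holds. And the carve-out is inapplicable — the operative events occurred in Corley, not Galley. Condition met.
  → No jurisdiction.
The Velria Regional Court:
  (a) The claim is a property claim, so one alternative holds. Met.
  (b) The plaintiff resides in Sylford, which is not Corley. Condition met.
  (c) No contract (and hence no place of execution) is alleged; the amount in controversy is USD 20,300, above the 15,000 dollars ceiling — none of the alternatives is met. Not met.
  (d) The claim is a property claim, not a tort claim. Condition met.
  → Not every requirement is met — no jurisdiction.
No court satisfies all of its conditions.

0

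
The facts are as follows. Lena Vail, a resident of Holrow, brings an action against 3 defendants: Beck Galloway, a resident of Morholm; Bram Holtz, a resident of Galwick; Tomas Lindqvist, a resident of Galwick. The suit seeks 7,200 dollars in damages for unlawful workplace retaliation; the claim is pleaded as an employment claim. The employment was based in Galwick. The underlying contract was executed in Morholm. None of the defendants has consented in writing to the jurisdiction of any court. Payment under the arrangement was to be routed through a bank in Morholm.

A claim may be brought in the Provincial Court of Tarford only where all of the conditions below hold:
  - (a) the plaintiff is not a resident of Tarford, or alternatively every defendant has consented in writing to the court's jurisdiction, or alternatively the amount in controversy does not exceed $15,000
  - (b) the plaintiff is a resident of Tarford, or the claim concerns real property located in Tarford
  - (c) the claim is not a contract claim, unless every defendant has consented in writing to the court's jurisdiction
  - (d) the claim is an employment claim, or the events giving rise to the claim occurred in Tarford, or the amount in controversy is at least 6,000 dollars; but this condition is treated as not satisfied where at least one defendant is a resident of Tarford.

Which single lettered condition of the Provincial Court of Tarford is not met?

The Provincial Court of Tarford:
  (a) The plaintiff resides in Holrow, which is not Tarford, which satisfies one of the alternatives. Condition met.
  (b) The plaintiff resides in Holrow, not Tarford; the claim does not concern real property — none of the alternatives is met. Condition not met.
  (c) The claim is an employment claim, not a contract claim. Satisfied.
  (d) The claim is an employment claim, so one alternative holds. And the carve-out is inapplicable — no defendant resides in Tarford (they reside in Morholm, Galwick, Galwick). Satisfied.
Only condition (b) fails.

(b)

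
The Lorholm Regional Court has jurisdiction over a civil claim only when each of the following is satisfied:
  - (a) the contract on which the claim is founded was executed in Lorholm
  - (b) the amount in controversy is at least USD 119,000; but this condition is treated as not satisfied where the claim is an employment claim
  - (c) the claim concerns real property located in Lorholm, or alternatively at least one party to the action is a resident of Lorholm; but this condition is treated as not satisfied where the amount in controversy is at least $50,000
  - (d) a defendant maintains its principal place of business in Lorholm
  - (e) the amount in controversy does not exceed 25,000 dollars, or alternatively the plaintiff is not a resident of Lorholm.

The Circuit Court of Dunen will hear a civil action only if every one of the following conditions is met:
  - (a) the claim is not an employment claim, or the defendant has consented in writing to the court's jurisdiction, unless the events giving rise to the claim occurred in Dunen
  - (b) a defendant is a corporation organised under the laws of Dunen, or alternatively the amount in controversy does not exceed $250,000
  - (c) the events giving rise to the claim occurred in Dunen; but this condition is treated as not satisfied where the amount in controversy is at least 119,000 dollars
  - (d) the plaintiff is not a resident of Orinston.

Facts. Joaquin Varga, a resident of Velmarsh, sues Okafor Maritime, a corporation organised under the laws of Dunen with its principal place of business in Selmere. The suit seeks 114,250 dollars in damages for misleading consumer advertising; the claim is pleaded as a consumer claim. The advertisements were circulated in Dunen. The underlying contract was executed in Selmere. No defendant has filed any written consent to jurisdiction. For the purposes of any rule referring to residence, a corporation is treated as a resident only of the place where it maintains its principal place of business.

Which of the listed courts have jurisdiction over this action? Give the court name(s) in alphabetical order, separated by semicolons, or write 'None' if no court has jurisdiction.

the Circuit Court of Dunen

The Lorholm Regional Court:
  (a) The contract was executed in Selmere, not Lorholm. Not met.
  (b) The amount in controversy is $114,250, below the USD 119,000 floor. Not satisfied.
  (c) The claim does not concern real property; no party resides in Lorholm — no alternative holds. Not satisfied.
  (d) The corporate defendant(s) have their principal place of business in Selmere, not Lorholm. Not satisfied.
  (e) The plaintiff resides in Velmarsh, which is not Lorholm — that alternative is enough. Condition met.
  → At least one condition fails; no jurisdiction.
The Circuit Court of Dunen:
  (a) The claim is a consumer claim, not an employment claim — that alternative is enough. Condition met.
  (b) Okafor Maritime is organised under the laws of Dunen, which satisfies one of the alternatives. Satisfied.
  (c) The operative events occurred in Dunen. And the carve-out is inapplicable — the amount in controversy is $114,250, below the $119,000 floor. Satisfied.
  (d) The plaintiff resides in Velmarsh, which is not Orinston. Condition met.
  → All conditions met; jurisdiction exists.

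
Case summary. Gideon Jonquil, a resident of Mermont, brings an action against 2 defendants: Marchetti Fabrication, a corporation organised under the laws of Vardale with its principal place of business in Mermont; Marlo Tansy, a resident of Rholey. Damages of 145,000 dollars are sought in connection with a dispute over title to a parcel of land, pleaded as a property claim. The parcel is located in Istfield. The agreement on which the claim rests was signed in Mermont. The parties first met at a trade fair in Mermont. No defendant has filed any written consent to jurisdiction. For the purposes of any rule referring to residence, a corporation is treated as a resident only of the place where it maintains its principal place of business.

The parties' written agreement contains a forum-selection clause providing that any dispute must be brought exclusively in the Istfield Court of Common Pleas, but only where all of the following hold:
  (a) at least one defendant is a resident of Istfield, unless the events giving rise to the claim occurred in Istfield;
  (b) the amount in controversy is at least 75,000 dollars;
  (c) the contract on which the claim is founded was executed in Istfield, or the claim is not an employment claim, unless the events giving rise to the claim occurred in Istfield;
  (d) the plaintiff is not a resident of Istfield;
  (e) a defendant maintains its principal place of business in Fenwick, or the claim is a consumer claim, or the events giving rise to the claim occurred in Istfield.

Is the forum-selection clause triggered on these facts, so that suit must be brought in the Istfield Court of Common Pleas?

The Istfield Court of Common Pleas:
  (a) No defendant resides in Istfield (they reside in Mermont, Rholey). However, the operative events occurred in Istfield, so the 'unless' proviso supplies this condition. Satisfied.
  (b) The amount in controversy is 145,000 dollars, which meets the $75,000 floor. Satisfied.
  (c) The claim is a property claim, not an employment claim, which satisfies one of the alternatives. Met.
  (d) The plaintiff resides in Mermont, which is not Istfield. Condition met.
  (e) The operative events occurred in Istfield, which satisfies one of the alternatives. Met.
  → The clause applies.

Yes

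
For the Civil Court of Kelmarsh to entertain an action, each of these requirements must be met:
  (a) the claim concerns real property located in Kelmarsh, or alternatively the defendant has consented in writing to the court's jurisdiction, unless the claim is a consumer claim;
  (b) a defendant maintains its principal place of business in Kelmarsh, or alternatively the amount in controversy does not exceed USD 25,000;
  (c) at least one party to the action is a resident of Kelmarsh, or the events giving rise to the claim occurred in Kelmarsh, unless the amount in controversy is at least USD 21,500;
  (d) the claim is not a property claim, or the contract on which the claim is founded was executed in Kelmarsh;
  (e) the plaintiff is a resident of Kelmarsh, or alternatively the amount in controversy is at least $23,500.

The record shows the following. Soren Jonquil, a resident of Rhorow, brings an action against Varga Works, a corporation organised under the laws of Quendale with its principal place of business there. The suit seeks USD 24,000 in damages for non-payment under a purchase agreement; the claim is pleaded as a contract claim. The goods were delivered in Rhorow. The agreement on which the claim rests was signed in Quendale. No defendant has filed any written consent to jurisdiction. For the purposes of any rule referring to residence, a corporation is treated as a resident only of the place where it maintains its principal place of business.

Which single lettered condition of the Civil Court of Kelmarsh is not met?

(a)

The Civil Court of Kelmarsh:
  (a) The claim does not concern real property; no such written consent has been filed — none of the alternatives is met. The proviso offers no rescue either, since the claim is a contract claim, not a consumer claim. Condition not met.
  (b) The amount in controversy is 24,000 dollars, within the USD 25,000 ceiling — that alternative is enough. Satisfied.
  (c) No party resides in Kelmarsh; the operative events occurred in Rhorow, not Kelmarsh — no alternative holds. But the amount in controversy is USD 24,000, which meets the $21,500 floor, and the 'unless' clause therefore excuses the requirement. Satisfied.
  (d) The claim is a contract claim, not a property claim, so this disjunct is met. Satisfied.
  (e) The amount in controversy is 24,000 dollars, which meets the $23,500 floor, so this disjunct is met. Satisfied.
Only condition (a) fails.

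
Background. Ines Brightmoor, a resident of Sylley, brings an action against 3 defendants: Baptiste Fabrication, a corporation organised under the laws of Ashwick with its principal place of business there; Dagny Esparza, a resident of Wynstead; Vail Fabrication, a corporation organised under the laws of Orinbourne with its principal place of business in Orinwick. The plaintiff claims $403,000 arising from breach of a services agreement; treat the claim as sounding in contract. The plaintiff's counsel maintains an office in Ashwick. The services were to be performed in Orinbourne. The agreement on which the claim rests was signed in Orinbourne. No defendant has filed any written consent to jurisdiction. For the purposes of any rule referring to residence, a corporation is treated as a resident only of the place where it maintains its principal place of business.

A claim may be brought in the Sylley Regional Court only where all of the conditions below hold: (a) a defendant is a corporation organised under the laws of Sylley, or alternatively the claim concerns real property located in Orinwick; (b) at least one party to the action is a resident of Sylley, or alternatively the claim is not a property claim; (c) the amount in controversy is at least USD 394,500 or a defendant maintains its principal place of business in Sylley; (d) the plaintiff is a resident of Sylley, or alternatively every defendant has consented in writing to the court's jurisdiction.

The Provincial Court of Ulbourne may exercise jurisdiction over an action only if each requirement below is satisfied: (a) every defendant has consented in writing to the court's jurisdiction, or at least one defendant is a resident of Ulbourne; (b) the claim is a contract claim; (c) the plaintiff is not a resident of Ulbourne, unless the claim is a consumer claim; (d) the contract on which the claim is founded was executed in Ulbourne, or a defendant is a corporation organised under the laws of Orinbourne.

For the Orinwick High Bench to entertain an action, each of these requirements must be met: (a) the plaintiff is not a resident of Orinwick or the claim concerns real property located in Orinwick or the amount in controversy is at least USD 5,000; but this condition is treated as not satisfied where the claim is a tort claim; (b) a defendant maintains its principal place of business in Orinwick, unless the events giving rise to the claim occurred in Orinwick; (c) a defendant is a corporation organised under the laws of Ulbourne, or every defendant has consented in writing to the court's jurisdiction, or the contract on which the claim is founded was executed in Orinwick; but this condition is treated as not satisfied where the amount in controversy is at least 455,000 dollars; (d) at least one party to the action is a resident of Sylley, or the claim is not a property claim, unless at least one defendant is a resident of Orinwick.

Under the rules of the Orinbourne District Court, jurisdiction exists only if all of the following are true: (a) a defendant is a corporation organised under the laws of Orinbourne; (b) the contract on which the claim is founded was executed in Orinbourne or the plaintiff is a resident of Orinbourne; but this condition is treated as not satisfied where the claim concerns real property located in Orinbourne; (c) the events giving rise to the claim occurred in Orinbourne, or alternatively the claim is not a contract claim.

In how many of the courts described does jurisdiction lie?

1

The Sylley Regional Court:
  (a) The corporate defendant(s) are organised in Ashwick, Orinbourne, not Sylley; the claim does not concern real property — no alternative holds. Fails.
  (b) Ines Brightmoor resides in Sylley — that alternative is enough. Satisfied.
  (c) The amount in controversy is USD 403,000, which meets the USD 394,500 floor, so one alternative holds. Met.
  (d) The plaintiff resides in Sylley, so one alternative holds. Condition met.
  → The court lacks jurisdiction.
The Provincial Court of Ulbourne:
  (a) No such written consent has been filed; no defendant resides in Ulbourne (they reside in Ashwick, Wynstead, Orinwick) — every alternative fails. Not satisfied.
  (b) The claim is a contract claim. Satisfied.
  (c) The plaintiff resides in Sylley, which is not Ulbourne. Satisfied.
  (d) Vail Fabrication is organised under the laws of Orinbourne, so one alternative holds. Met.
  → At least one condition fails; no jurisdiction.
The Orinwick High Bench:
  (a) The plaintiff resides in Sylley, which is not Orinwick, which satisfies one of the alternatives. And the carve-out is inapplicable — the claim is a contract claim, not a tort claim. Met.
  (b) Vail Fabrication has its principal place of business in Orinwick. Condition met.
  (c) The corporate defendant(s) are organised in Ashwick, Orinbourne, not Ulbourne; no such written consent has been filed; the contract was executed in Orinbourne, not Orinwick — none of the alternatives is met. Fails.
  (d) Ines Brightmoor resides in Sylley, so one alternative holds. Satisfied.
  → Not every requirement is met — no jurisdiction.
The Orinbourne District Court:
  (a) Vail Fabrication is organised under the laws of Orinbourne. Met.
  (b) The contract was executed in Orinbourne, which satisfies one of the alternatives. The carve-out does not apply: the claim does not concern real property. Met.
  (c) The operative events occurred in Orinbourne — that alternative is enough. Satisfied.
  → Every requirement is satisfied — jurisdiction.
Courts with jurisdiction: the Orinbourne District Court — 1 in total.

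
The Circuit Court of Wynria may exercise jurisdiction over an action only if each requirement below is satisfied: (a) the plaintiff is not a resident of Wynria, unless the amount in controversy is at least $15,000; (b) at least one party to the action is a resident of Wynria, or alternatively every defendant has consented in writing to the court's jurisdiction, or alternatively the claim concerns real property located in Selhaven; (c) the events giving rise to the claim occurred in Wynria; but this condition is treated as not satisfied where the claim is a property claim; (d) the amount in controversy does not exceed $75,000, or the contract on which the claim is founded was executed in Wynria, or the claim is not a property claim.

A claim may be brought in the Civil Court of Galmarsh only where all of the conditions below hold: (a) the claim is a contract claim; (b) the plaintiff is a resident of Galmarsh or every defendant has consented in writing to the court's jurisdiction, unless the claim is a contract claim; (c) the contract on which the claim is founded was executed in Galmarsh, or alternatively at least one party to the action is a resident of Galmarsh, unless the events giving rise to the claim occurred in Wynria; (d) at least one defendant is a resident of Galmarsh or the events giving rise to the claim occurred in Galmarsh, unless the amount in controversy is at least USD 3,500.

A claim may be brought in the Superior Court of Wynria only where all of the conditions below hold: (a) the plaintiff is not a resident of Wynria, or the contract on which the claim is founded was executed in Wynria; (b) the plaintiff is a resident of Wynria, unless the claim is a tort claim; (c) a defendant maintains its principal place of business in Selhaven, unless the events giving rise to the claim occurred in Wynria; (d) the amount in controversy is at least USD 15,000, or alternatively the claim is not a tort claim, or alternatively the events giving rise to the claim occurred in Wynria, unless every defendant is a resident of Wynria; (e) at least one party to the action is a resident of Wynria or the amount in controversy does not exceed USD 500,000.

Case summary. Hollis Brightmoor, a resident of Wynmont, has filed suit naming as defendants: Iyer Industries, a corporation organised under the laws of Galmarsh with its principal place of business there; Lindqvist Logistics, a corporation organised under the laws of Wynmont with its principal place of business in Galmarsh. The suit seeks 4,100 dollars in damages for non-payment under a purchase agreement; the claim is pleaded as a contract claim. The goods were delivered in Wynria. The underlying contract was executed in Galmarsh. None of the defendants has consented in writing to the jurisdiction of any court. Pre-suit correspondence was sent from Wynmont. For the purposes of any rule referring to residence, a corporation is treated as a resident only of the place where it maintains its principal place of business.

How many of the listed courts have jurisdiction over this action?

The Circuit Court of Wynria:
  (a) The plaintiff resides in Wynmont, which is not Wynria. Satisfied.
  (b) No party resides in Wynria; no such written consent has been filed; the claim does not concern real property — no alternative holds. Not satisfied.
  (c) The operative events occurred in Wynria. The exception is not triggered, since the claim is a contract claim, not a property claim. Met.
  (d) The amount in controversy is 4,100 dollars, within the $75,000 ceiling — that alternative is enough. Satisfied.
  → The court lacks jurisdiction.
The Civil Court of Galmarsh:
  (a) The claim is a contract claim. Met.
  (b) The plaintiff resides in Wynmont, not Galmarsh; no such written consent has been filed — every alternative fails. The proviso rescues it, though: the claim is a contract claim. Satisfied.
  (c) The contract was executed in Galmarsh, so one alternative holds. Met.
  (d) Iyer Industries resides in Galmarsh — that alternative is enough. Met.
  → All conditions met; jurisdiction exists.
The Superior Court of Wynria:
  (a) The plaintiff resides in Wynmont, which is not Wynria — that alternative is enough. Condition met.
  (b) The plaintiff resides in Wynmont, not Wynria. The proviso offers no rescue either, since the claim is a contract claim, not a tort claim. Not satisfied.
  (c) The corporate defendant(s) have their principal place of business in Galmarsh, not Selhaven. The proviso rescues it, though: the operative events occurred in Wynria. Met.
  (d) The claim is a contract claim, not a tort claim, which satisfies one of the alternatives. Condition met.
  (e) The amount in controversy is USD 4,100, within the 500,000 dollars ceiling, so one alternative holds. Satisfied.
  → The court lacks jurisdiction.
Courts with jurisdiction: the Civil Court of Galmarsh — 1 in total.

1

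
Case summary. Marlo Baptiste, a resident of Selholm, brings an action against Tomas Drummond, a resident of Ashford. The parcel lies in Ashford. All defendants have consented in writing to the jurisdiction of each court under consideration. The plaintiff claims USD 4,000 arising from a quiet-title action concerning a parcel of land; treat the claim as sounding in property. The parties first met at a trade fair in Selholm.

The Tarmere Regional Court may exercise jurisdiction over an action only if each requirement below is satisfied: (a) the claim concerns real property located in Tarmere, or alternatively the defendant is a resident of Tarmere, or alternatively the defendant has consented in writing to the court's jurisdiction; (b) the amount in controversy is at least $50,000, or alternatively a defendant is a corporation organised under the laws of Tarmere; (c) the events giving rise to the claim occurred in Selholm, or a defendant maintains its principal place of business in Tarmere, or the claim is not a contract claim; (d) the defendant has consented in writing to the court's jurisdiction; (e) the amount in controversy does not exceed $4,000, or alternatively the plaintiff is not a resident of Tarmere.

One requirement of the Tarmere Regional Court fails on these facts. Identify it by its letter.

(b)

The Tarmere Regional Court:
  (a) Every defendant has filed written consent, which satisfies one of the alternatives. Condition met.
  (b) The amount in controversy is USD 4,000, below the $50,000 floor; no defendant is a corporation — every alternative fails. Condition not met.
  (c) The claim is a property claim, not a contract claim, which satisfies one of the alternatives. Satisfied.
  (d) Every defendant has filed written consent. Satisfied.
  (e) The amount in controversy is USD 4,000, within the 4,000 dollars ceiling, so one alternative holds. Satisfied.
Only condition (b) fails.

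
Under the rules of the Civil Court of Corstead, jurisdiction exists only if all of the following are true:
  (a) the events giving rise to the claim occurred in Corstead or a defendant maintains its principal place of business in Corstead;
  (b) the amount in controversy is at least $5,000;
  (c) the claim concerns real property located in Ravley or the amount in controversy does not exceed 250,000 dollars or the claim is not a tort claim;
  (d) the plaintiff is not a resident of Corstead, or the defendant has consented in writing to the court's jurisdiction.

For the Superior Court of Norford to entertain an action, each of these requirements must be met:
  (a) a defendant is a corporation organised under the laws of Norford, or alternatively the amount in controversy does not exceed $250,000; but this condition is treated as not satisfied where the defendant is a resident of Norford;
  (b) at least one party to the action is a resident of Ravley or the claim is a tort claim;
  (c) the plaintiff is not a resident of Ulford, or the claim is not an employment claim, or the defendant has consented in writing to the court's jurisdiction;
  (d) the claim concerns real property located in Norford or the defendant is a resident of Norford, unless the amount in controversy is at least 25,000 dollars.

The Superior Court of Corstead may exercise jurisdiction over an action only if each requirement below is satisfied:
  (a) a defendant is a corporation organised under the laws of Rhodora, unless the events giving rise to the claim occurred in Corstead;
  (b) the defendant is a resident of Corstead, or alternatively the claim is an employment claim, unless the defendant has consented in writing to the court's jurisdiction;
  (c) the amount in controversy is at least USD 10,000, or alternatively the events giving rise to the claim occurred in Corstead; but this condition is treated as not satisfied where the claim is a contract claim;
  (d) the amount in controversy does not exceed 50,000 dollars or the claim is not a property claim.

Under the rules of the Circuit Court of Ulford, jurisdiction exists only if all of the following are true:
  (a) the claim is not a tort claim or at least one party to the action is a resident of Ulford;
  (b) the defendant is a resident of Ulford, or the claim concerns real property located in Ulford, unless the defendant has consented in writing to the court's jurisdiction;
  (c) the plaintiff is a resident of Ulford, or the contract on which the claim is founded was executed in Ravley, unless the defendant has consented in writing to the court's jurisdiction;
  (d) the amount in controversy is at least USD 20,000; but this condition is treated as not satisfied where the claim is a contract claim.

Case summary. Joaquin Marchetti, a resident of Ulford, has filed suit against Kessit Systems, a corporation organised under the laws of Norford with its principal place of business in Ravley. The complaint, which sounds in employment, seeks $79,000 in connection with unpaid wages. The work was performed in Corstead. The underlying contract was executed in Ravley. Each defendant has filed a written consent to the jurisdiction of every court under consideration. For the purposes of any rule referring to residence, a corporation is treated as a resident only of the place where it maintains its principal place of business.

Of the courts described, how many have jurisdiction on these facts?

The Civil Court of Corstead:
  (a) The operative events occurred in Corstead, so this disjunct is met. Condition met.
  (b) The amount in controversy is 79,000 dollars, which meets the USD 5,000 floor. Met.
  (c) The amount in controversy is USD 79,000, within the USD 250,000 ceiling, which satisfies one of the alternatives. Satisfied.
  (d) The plaintiff resides in Ulford, which is not Corstead — that alternative is enough. Condition met.
  → Every requirement is satisfied — jurisdiction.
The Superior Court of Norford:
  (a) Kessit Systems is organised under the laws of Norford, which satisfies one of the alternatives. The exception is not triggered, since the defendant resides in Ravley, not Norford. Satisfied.
  (b) Kessit Systems resides in Ravley — that alternative is enough. Met.
  (c) Every defendant has filed written consent, which satisfies one of the alternatives. Met.
  (d) The claim does not concern real property; the defendant resides in Ravley, not Norford — none of the alternatives is met. The proviso rescues it, though: the amount in controversy is $79,000, which meets the 25,000 dollars floor. Met.
  → Jurisdiction lies.
The Superior Court of Corstead:
  (a) The corporate defendant(s) are organised in Norford, not Rhodora. The proviso rescues it, though: the operative events occurred in Corstead. Condition met.
  (b) The claim is an employment claim, which satisfies one of the alternatives. Condition met.
  (c) The amount in controversy is 79,000 dollars, which meets the USD 10,000 floor, which satisfies one of the alternatives. The carve-out does not apply: the claim is an employment claim, not a contract claim. Met.
  (d) The claim is an employment claim, not a property claim — that alternative is enough. Satisfied.
  → The court has jurisdiction.
The Circuit Court of Ulford:
  (a) The claim is an employment claim, not a tort claim, so this disjunct is met. Met.
  (b) The defendant resides in Ravley, not Ulford; the claim does not concern real property — none of the alternatives is met. However, every defendant has filed written consent, so the 'unless' proviso supplies this condition. Met.
  (c) The plaintiff resides in Ulford, so one alternative holds. Condition met.
  (d) The amount in controversy is 79,000 dollars, which meets the 20,000 dollars floor. The carve-out does not apply: the claim is an employment claim, not a contract claim. Satisfied.
  → Jurisdiction lies.
Courts with jurisdiction: the Civil Court of Corstead, the Superior Court of Norford, the Superior Court of Corstead, the Circuit Court of Ulford — 4 in total.

4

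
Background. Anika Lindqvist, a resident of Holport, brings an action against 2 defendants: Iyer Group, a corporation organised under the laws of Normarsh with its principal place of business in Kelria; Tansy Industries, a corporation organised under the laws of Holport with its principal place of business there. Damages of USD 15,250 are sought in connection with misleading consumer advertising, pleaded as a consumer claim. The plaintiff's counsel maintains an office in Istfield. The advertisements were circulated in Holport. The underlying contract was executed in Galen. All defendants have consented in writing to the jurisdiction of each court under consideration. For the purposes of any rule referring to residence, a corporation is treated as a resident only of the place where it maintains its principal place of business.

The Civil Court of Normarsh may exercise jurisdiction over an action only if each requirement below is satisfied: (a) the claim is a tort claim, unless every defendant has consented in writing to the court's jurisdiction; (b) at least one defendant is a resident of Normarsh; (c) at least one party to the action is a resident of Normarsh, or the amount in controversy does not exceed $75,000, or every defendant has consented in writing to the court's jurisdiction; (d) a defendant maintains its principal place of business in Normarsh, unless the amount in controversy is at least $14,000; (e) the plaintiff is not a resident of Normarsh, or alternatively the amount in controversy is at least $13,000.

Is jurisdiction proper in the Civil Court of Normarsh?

No

The Civil Court of Normarsh:
  (a) The claim is a consumer claim, not a tort claim. But every defendant has filed written consent, and the 'unless' clause therefore excuses the requirement. Met.
  (b) No defendant resides in Normarsh (they reside in Kelria, Holport). Not met.
  (c) The amount in controversy is USD 15,250, within the USD 75,000 ceiling, which satisfies one of the alternatives. Met.
  (d) The corporate defendant(s) have their principal place of business in Holport, Kelria, not Normarsh. But the amount in controversy is 15,250 dollars, which meets the USD 14,000 floor, and the 'unless' clause therefore excuses the requirement. Met.
  (e) The plaintiff resides in Holport, which is not Normarsh — that alternative is enough. Met.
  → The court lacks jurisdiction.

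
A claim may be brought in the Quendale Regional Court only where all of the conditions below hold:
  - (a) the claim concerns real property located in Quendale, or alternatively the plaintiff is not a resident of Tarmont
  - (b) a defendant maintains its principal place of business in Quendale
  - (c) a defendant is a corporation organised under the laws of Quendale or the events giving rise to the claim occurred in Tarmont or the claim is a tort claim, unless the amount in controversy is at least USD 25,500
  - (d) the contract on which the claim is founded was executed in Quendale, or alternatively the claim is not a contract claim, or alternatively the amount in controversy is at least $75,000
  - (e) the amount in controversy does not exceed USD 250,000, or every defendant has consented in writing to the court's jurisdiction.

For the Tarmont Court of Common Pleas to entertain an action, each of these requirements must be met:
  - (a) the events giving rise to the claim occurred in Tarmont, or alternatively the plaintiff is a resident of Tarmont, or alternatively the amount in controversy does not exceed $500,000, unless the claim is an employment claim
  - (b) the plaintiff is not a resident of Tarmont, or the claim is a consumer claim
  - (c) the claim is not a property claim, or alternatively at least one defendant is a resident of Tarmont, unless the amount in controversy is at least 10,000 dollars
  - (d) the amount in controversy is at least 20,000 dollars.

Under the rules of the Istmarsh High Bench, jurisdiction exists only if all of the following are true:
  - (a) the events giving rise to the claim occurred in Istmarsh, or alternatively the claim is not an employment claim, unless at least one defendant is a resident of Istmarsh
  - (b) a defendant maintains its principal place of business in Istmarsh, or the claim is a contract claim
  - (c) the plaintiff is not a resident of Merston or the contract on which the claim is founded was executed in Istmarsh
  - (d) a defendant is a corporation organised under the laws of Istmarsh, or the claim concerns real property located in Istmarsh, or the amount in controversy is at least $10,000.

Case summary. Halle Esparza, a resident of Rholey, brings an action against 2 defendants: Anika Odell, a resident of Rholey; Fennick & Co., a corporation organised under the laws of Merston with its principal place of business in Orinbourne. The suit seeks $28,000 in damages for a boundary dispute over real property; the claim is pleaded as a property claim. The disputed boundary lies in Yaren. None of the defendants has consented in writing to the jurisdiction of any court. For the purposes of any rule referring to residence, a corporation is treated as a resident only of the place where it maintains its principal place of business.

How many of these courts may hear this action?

The Quendale Regional Court:
  (a) The plaintiff resides in Rholey, which is not Tarmont, which satisfies one of the alternatives. Condition met.
  (b) The corporate defendant(s) have their principal place of business in Orinbourne, not Quendale. Not met.
  (c) The corporate defendant(s) are organised in Merston, not Quendale; the operative events occurred in Yaren, not Tarmont; the claim is a property claim, not a tort claim — none of the alternatives is met. However, the amount in controversy is 28,000 dollars, which meets the USD 25,500 floor, so the 'unless' proviso supplies this condition. Met.
  (d) The claim is a property claim, not a contract claim, so this disjunct is met. Met.
  (e) The amount in controversy is 28,000 dollars, within the $250,000 ceiling, so one alternative holds. Met.
  → At least one condition fails; no jurisdiction.
The Tarmont Court of Common Pleas:
  (a) The amount in controversy is USD 28,000, within the $500,000 ceiling, which satisfies one of the alternatives. Met.
  (b) The plaintiff resides in Rholey, which is not Tarmont — that alternative is enough. Satisfied.
  (c) The claim is a property claim; no defendant resides in Tarmont (they reside in Rholey, Orinbourne) — no alternative holds. However, the amount in controversy is 28,000 dollars, which meets the $10,000 floor, so the 'unless' proviso supplies this condition. Condition met.
  (d) The amount in controversy is $28,000, which meets the USD 20,000 floor. Satisfied.
  → The court has jurisdiction.
The Istmarsh High Bench:
  (a) The claim is a property claim, not an employment claim, so this disjunct is met. Condition met.
  (b) The corporate defendant(s) have their principal place of business in Orinbourne, not Istmarsh; the claim is a property claim, not a contract claim — no alternative holds. Fails.
  (c) The plaintiff resides in Rholey, which is not Merston, so one alternative holds. Met.
  (d) The amount in controversy is USD 28,000, which meets the USD 10,000 floor, so one alternative holds. Condition met.
  → No jurisdiction.
Courts with jurisdiction: the Tarmont Court of Common Pleas — 1 in total.

1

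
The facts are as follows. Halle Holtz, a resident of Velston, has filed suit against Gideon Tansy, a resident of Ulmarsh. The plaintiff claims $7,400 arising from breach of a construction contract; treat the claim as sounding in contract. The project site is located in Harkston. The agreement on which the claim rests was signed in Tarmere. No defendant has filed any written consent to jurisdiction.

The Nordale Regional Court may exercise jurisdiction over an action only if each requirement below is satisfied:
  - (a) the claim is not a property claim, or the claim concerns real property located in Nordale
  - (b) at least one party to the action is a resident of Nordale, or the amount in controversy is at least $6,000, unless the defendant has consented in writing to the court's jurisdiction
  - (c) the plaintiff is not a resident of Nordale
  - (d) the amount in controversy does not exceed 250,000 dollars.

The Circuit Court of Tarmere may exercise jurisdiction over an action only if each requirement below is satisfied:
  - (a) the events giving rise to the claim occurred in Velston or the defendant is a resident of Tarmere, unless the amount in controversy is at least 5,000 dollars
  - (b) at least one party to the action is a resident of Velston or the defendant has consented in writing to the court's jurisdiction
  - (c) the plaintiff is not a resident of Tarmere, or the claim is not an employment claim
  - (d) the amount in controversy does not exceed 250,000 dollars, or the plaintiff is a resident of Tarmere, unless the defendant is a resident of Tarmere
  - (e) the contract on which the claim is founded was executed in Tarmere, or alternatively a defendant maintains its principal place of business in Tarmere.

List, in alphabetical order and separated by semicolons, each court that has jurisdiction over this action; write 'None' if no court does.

The Nordale Regional Court:
  (a) The claim is a contract claim, not a property claim, which satisfies one of the alternatives. Condition met.
  (b) The amount in controversy is $7,400, which meets the $6,000 floor — that alternative is enough. Satisfied.
  (c) The plaintiff resides in Velston, which is not Nordale. Satisfied.
  (d) The amount in controversy is 7,400 dollars, within the 250,000 dollars ceiling. Satisfied.
  → Every requirement is satisfied — jurisdiction.
The Circuit Court of Tarmere:
  (a) The operative events occurred in Harkston, not Velston; the defendant resides in Ulmarsh, not Tarmere — every alternative fails. The proviso rescues it, though: the amount in controversy is 7,400 dollars, which meets the $5,000 floor. Satisfied.
  (b) Halle Holtz resides in Velston, so this disjunct is met. Condition met.
  (c) The plaintiff resides in Velston, which is not Tarmere, so one alternative holds. Satisfied.
  (d) The amount in controversy is 7,400 dollars, within the $250,000 ceiling, so this disjunct is met. Satisfied.
  (e) The contract was executed in Tarmere, so this disjunct is met. Satisfied.
  → All conditions met; jurisdiction exists.

the Circuit Court of Tarmere; the Nordale Regional Court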